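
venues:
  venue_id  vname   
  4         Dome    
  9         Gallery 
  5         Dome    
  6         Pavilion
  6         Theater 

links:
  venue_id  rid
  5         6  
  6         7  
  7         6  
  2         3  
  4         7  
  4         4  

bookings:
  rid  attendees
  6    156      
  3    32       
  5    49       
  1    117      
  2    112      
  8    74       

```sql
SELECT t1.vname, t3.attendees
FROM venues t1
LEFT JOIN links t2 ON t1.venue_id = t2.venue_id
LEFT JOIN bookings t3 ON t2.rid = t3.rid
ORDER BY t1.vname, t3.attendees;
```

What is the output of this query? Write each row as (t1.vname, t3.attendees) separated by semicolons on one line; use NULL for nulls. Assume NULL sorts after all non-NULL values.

(Dome, 156); (Dome, NULL); (Dome, NULL); (Gallery, NULL); (Pavilion, NULL); (Theater, NULL)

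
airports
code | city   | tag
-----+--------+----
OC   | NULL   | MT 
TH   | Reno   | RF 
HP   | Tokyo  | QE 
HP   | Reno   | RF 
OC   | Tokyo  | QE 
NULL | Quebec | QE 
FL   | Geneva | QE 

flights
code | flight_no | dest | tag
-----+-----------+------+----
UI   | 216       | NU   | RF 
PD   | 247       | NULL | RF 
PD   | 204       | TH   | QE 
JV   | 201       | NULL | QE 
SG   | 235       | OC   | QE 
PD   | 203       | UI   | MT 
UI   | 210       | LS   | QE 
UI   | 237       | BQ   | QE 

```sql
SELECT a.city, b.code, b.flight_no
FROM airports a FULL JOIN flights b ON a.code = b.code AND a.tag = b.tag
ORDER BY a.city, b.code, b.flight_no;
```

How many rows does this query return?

FULL OUTER JOIN keeps every row from both sides; unmatched rows get NULL for the other side's columns.
Matching on a.code = b.code AND a.tag = b.tag. A NULL in a compared column never satisfies the condition.
- a (code=OC, tag=MT) has no partner → padded with NULL.
- a (code=TH, tag=RF) has no partner → padded with NULL.
- a (code=HP, tag=QE) has no partner → padded with NULL.
- a (code=HP, tag=RF) has no partner → padded with NULL.
- a (code=OC, tag=QE) has no partner → padded with NULL.
- a (code=NULL, tag=QE) has no partner → padded with NULL.
- a (code=FL, tag=QE) has no partner → padded with NULL.
- 8 b row(s) had no a match → kept, a columns NULL.
Total: 0 matched + 15 padded = 15 rows.

15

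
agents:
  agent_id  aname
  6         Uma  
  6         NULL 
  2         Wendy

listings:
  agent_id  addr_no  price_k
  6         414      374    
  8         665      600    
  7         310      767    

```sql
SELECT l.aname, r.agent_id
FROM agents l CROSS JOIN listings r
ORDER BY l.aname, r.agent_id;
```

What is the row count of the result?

9

CROSS JOIN pairs every row of `agents` with every row of `listings`: 3 × 3 = 9 rows.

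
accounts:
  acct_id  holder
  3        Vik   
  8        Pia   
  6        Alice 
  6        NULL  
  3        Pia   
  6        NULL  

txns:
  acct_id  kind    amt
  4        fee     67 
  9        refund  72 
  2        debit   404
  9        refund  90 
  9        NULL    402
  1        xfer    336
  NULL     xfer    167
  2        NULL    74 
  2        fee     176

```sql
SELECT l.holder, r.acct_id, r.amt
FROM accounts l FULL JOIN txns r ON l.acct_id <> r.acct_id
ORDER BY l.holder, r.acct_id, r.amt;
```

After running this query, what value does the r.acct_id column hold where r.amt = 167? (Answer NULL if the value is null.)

FULL OUTER JOIN keeps every row from both sides; unmatched rows get NULL for the other side's columns.
Matching on l.acct_id <> r.acct_id. A NULL in a compared column never satisfies the condition.
Matched pairs: 48; unmatched l rows kept: 0; unmatched r rows kept: 1.

NULL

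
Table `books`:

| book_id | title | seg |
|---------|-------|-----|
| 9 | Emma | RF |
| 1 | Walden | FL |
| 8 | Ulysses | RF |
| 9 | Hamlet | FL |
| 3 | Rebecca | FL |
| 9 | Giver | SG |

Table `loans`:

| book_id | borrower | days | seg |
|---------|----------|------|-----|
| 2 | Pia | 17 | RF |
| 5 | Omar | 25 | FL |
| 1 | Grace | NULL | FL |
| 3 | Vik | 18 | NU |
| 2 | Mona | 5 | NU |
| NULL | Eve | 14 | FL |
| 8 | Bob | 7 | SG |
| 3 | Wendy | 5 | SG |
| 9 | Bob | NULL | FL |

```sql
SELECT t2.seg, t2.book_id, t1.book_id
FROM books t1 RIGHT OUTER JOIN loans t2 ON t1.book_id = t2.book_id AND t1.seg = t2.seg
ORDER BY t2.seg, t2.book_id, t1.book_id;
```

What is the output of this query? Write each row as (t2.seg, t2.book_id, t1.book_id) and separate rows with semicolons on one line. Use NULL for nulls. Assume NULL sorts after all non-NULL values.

(FL, 1, 1); (FL, 5, NULL); (FL, 9, 9); (FL, NULL, NULL); (NU, 2, NULL); (NU, 3, NULL); (RF, 2, NULL); (SG, 3, NULL); (SG, 8, NULL)

RIGHT JOIN keeps every row from `loans`; unmatched rows get NULL for `books`'s columns.
Matching on t1.book_id = t2.book_id AND t1.seg = t2.seg. A NULL in a compared column never satisfies the condition.
- t1 (book_id=9, seg=RF) has no partner in t2.
- t1 (book_id=1, seg=FL) pairs with 1 row(s) of t2.
- t1 (book_id=8, seg=RF) has no partner in t2.
- t1 (book_id=9, seg=FL) pairs with 1 row(s) of t2.
- t1 (book_id=3, seg=FL) has no partner in t2.
- t1 (book_id=9, seg=SG) has no partner in t2.
- 7 row(s) from t2 found no t1 partner → padded with NULL.
After projecting and ordering:
t2.seg | t2.book_id | t1.book_id
FL | 1 | 1
FL | 5 | NULL
FL | 9 | 9
FL | NULL | NULL
NU | 2 | NULL
NU | 3 | NULL
RF | 2 | NULL
SG | 3 | NULL
SG | 8 | NULL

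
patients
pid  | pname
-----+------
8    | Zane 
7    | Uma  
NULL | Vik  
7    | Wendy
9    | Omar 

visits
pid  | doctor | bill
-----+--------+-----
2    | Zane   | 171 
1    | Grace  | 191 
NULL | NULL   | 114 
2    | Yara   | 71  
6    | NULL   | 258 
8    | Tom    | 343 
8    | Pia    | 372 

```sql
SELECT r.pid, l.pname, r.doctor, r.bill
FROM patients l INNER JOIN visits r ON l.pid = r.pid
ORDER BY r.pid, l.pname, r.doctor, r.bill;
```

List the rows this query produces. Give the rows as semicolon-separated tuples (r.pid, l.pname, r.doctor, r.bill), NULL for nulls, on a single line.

(8, Zane, Pia, 372); (8, Zane, Tom, 343)

INNER JOIN keeps only pairs where the ON condition holds.
Matching on l.pid = r.pid. A NULL in a compared column never satisfies the condition.
Matched pairs: 2.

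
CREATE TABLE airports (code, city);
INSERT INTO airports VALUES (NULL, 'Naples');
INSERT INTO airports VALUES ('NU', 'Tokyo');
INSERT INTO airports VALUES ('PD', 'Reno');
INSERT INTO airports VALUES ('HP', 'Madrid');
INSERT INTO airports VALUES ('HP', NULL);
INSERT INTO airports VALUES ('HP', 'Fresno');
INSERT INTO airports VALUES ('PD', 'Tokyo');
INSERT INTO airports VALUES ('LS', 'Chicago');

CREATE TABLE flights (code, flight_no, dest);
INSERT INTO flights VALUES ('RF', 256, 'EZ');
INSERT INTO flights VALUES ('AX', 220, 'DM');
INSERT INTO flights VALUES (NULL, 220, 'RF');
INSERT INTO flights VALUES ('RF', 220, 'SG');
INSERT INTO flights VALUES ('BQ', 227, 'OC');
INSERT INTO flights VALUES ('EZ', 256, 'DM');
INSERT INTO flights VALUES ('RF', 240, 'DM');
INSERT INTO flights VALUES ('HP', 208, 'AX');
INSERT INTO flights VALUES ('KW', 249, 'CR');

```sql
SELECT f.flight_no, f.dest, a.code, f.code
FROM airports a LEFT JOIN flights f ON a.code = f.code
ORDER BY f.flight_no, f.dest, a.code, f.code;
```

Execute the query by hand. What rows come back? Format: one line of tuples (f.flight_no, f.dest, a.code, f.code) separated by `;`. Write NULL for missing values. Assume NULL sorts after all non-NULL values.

(208, AX, HP, HP); (208, AX, HP, HP); (208, AX, HP, HP); (NULL, NULL, LS, NULL); (NULL, NULL, NU, NULL); (NULL, NULL, PD, NULL); (NULL, NULL, PD, NULL); (NULL, NULL, NULL, NULL)

LEFT JOIN keeps every row from `airports`; unmatched rows get NULL for `flights`'s columns.
Matching on a.code = f.code. A NULL in a compared column never satisfies the condition.
- a[0] code=NULL → no match; kept with NULLs on the f side.
- a[1] code=NU → no match; kept with NULLs on the f side.
- a[2] code=PD → no match; kept with NULLs on the f side.
- a[3] code=HP → 1 match(es) in f → 1 row(s).
- a[4] code=HP → 1 match(es) in f → 1 row(s).
- a[5] code=HP → 1 match(es) in f → 1 row(s).
- a[6] code=PD → no match; kept with NULLs on the f side.
- a[7] code=LS → no match; kept with NULLs on the f side.
After projecting and ordering:
f.flight_no | f.dest | a.code | f.code
208 | AX | HP | HP
208 | AX | HP | HP
208 | AX | HP | HP
NULL | NULL | LS | NULL
NULL | NULL | NU | NULL
NULL | NULL | PD | NULL
NULL | NULL | PD | NULL
NULL | NULL | NULL | NULL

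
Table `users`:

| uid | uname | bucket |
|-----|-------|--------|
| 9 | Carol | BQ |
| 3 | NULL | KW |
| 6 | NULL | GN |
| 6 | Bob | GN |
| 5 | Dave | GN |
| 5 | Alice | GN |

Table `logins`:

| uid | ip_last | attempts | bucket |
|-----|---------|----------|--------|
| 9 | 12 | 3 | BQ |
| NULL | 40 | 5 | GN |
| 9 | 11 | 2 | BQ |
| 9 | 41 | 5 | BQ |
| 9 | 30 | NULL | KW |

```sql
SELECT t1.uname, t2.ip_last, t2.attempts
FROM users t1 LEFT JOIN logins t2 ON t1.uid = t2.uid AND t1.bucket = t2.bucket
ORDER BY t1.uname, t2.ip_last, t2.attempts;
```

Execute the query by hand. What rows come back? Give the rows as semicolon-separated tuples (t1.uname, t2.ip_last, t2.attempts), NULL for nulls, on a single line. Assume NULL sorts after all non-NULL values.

LEFT JOIN keeps every row from `users`; unmatched rows get NULL for `logins`'s columns.
Matching on t1.uid = t2.uid AND t1.bucket = t2.bucket. A NULL in a compared column never satisfies the condition.
Matched pairs: 3; unmatched t1 rows kept: 5.

(Alice, NULL, NULL); (Bob, NULL, NULL); (Carol, 11, 2); (Carol, 12, 3); (Carol, 41, 5); (Dave, NULL, NULL); (NULL, NULL, NULL); (NULL, NULL, NULL)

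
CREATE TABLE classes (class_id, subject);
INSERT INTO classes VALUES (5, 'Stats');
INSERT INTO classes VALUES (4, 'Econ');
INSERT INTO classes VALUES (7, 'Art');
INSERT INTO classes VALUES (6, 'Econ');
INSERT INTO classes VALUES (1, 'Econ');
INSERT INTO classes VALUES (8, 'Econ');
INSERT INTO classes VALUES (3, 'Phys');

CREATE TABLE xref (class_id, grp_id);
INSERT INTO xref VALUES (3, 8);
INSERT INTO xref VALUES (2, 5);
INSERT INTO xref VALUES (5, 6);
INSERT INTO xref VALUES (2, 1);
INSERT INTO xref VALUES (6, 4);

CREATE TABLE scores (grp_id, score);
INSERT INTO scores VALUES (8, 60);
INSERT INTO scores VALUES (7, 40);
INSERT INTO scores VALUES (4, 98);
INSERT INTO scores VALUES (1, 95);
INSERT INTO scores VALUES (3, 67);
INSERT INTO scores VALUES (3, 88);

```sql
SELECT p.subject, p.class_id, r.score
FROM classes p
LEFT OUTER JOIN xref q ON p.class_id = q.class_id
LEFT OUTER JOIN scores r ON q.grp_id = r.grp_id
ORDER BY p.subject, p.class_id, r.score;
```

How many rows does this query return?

Evaluate left to right. First `classes p LEFT JOIN xref q` on class_id: 7 row(s).
Then LEFT JOIN `scores r` on grp_id: each of those 7 rows is kept; rows whose q.grp_id has no match in r get NULL for r's columns.
Result: 7 row(s).

7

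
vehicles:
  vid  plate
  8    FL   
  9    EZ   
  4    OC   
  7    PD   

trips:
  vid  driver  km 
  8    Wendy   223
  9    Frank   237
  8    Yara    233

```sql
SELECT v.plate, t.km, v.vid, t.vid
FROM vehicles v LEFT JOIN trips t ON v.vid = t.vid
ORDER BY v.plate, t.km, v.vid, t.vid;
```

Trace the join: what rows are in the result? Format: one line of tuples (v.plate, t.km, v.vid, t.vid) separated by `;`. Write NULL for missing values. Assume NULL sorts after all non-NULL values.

LEFT JOIN keeps every row from `vehicles`; unmatched rows get NULL for `trips`'s columns.
Matching on v.vid = t.vid.
Matched pairs: 3; unmatched v rows kept: 2.

(EZ, 237, 9, 9); (FL, 223, 8, 8); (FL, 233, 8, 8); (OC, NULL, 4, NULL); (PD, NULL, 7, NULL)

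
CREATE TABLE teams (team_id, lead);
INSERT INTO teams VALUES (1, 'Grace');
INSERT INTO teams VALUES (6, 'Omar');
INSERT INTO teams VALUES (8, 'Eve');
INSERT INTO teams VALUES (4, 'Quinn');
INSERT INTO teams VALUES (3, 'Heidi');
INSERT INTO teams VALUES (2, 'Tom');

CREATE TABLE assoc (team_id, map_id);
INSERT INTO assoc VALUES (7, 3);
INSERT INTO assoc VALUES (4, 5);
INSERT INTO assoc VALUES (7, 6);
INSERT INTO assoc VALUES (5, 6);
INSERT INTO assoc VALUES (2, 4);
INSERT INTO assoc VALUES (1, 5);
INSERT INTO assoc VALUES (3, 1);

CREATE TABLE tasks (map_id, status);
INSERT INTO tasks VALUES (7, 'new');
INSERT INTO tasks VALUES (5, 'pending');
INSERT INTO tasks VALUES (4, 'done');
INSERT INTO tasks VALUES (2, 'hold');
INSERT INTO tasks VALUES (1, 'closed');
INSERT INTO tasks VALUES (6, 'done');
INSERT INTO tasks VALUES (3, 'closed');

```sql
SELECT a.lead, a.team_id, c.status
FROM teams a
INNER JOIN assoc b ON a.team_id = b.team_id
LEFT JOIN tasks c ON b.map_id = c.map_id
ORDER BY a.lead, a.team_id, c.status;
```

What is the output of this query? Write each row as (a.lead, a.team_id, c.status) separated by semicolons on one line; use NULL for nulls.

Joins associate left-to-right: teams INNER JOIN assoc on team_id gives 4 intermediate row(s).
Then LEFT JOIN `tasks c` on map_id: each of those 4 rows is kept; rows whose b.map_id has no match in c get NULL for c's columns.

(Grace, 1, pending); (Heidi, 3, closed); (Quinn, 4, pending); (Tom, 2, done)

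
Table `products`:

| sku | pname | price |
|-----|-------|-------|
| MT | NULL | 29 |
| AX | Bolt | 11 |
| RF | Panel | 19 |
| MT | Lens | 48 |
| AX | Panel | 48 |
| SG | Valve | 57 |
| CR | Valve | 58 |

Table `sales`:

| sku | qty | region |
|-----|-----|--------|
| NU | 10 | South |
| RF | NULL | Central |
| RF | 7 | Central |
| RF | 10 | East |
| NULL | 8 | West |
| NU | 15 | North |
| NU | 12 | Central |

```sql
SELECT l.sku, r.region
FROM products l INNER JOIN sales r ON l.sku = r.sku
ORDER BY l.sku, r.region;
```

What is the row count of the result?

INNER JOIN keeps only pairs where the ON condition holds.
Matching on l.sku = r.sku. A NULL in a compared column never satisfies the condition.
Matched pairs: 3.
Total: 3 rows.

3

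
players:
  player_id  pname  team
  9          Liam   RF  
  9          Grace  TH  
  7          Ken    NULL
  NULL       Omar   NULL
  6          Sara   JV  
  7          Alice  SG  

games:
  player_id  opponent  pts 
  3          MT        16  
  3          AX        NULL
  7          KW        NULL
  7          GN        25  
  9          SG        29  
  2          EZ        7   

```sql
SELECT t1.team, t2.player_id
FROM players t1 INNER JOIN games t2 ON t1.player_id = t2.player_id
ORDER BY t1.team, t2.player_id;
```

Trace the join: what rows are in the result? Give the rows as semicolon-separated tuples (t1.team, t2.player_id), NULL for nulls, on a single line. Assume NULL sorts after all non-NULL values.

(RF, 9); (SG, 7); (SG, 7); (TH, 9); (NULL, 7); (NULL, 7)

INNER JOIN keeps only pairs where the ON condition holds.
Matching on t1.player_id = t2.player_id. A NULL in a compared column never satisfies the condition.
Matched pairs: 6.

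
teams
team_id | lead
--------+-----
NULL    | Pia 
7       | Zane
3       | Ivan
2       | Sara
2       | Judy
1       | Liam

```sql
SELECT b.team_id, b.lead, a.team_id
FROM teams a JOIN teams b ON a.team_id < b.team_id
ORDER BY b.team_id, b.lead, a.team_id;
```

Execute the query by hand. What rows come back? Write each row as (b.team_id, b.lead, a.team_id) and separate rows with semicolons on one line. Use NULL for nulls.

(2, Judy, 1); (2, Sara, 1); (3, Ivan, 1); (3, Ivan, 2); (3, Ivan, 2); (7, Zane, 1); (7, Zane, 2); (7, Zane, 2); (7, Zane, 3)

INNER JOIN keeps only pairs where the ON condition holds.
Matching on a.team_id < b.team_id. A NULL in a compared column never satisfies the condition.
- a[0] team_id=NULL → no match; dropped.
- a[1] team_id=7 → no match; dropped.
- a[2] team_id=3 → 1 match(es) in b → 1 row(s).
- a[3] team_id=2 → 2 match(es) in b → 2 row(s).
- a[4] team_id=2 → 2 match(es) in b → 2 row(s).
- a[5] team_id=1 → 4 match(es) in b → 4 row(s).
After projecting and ordering:
b.team_id | b.lead | a.team_id
2 | Judy | 1
2 | Sara | 1
3 | Ivan | 1
3 | Ivan | 2
3 | Ivan | 2
7 | Zane | 1
7 | Zane | 2
7 | Zane | 2
7 | Zane | 3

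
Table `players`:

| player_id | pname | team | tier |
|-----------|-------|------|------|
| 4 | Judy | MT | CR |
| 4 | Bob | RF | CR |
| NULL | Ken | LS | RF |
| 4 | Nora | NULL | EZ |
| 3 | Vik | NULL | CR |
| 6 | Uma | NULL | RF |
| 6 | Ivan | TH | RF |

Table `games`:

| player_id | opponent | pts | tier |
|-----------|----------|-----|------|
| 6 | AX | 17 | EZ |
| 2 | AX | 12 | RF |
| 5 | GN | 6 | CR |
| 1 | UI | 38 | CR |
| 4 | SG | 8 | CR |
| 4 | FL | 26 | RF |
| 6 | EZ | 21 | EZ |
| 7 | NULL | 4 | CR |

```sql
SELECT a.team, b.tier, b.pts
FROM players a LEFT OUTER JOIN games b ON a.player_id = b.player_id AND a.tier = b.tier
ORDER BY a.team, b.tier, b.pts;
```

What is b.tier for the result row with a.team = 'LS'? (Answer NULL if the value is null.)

NULL

LEFT JOIN keeps every row from `players`; unmatched rows get NULL for `games`'s columns.
Matching on a.player_id = b.player_id AND a.tier = b.tier. A NULL in a compared column never satisfies the condition.
Matched pairs: 2; unmatched a rows kept: 5.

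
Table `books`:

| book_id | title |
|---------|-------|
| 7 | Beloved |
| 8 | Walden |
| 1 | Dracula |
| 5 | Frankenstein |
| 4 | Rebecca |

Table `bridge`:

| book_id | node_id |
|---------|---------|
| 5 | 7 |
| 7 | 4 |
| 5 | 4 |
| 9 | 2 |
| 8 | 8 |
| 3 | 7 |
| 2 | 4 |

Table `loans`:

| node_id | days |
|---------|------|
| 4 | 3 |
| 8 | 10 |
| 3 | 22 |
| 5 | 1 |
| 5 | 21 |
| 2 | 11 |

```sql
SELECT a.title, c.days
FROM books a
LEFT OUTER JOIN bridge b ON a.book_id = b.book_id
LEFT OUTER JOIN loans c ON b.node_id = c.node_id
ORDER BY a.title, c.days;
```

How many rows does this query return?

6

Step 1 — a LEFT JOIN b on book_id → 6 row(s).
Then LEFT JOIN `loans c` on node_id: each of those 6 rows is kept; rows whose b.node_id has no match in c get NULL for c's columns.
Result: 6 row(s).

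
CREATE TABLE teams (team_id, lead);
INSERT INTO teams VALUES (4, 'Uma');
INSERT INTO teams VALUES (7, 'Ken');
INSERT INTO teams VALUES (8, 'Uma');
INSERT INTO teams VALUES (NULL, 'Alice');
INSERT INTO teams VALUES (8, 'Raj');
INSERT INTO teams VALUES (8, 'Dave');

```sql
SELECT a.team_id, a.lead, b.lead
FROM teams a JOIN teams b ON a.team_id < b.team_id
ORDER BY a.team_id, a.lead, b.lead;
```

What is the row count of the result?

7

INNER JOIN keeps only pairs where the ON condition holds.
Matching on a.team_id < b.team_id. A NULL in a compared column never satisfies the condition.
- a row (team_id=4): matches 4 b row(s) → 4 output row(s).
- a row (team_id=7): matches 3 b row(s) → 3 output row(s).
- a row (team_id=8): no match → dropped.
- a row (team_id=NULL): no match → dropped.
- a row (team_id=8): no match → dropped.
- a row (team_id=8): no match → dropped.
Total: 7 rows.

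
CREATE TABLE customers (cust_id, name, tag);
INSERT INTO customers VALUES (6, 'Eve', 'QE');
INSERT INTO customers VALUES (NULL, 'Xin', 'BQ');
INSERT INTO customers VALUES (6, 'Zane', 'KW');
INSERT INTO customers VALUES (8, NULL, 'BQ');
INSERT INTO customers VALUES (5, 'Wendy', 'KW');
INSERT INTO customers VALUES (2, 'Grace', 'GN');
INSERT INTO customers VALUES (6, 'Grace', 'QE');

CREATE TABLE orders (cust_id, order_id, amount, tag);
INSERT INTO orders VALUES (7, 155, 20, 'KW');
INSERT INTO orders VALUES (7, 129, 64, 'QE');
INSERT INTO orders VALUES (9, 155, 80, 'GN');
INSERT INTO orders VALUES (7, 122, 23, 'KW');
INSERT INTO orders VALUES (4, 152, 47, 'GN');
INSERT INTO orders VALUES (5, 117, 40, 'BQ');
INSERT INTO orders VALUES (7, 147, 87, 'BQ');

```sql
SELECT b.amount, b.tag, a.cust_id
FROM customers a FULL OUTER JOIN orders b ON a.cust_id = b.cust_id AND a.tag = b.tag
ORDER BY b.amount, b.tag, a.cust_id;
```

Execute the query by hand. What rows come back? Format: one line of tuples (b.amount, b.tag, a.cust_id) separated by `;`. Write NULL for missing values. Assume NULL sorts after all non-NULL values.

(20, KW, NULL); (23, KW, NULL); (40, BQ, NULL); (47, GN, NULL); (64, QE, NULL); (80, GN, NULL); (87, BQ, NULL); (NULL, NULL, 2); (NULL, NULL, 5); (NULL, NULL, 6); (NULL, NULL, 6); (NULL, NULL, 6); (NULL, NULL, 8); (NULL, NULL, NULL)

FULL OUTER JOIN keeps every row from both sides; unmatched rows get NULL for the other side's columns.
Matching on a.cust_id = b.cust_id AND a.tag = b.tag. A NULL in a compared column never satisfies the condition.
- cust_id=6, tag=QE: no b row matches, row kept with b columns NULL.
- cust_id=NULL, tag=BQ: no b row matches, row kept with b columns NULL.
- cust_id=6, tag=KW: no b row matches, row kept with b columns NULL.
- cust_id=8, tag=BQ: no b row matches, row kept with b columns NULL.
- cust_id=5, tag=KW: no b row matches, row kept with b columns NULL.
- cust_id=2, tag=GN: no b row matches, row kept with b columns NULL.
- cust_id=6, tag=QE: no b row matches, row kept with b columns NULL.
- 7 row(s) from b found no a partner → padded with NULL.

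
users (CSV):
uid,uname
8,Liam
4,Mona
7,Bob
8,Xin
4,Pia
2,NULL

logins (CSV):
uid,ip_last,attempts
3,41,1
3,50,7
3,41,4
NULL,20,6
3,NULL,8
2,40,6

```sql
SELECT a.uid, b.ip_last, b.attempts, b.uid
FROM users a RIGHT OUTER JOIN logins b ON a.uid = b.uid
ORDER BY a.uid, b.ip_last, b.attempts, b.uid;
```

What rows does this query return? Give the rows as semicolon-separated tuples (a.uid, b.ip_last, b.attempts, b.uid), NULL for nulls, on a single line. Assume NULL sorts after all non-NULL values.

(2, 40, 6, 2); (NULL, 20, 6, NULL); (NULL, 41, 1, 3); (NULL, 41, 4, 3); (NULL, 50, 7, 3); (NULL, NULL, 8, 3)

RIGHT JOIN keeps every row from `logins`; unmatched rows get NULL for `users`'s columns.
Matching on a.uid = b.uid. A NULL in a compared column never satisfies the condition.
- a row (uid=8): no match.
- a row (uid=4): no match.
- a row (uid=7): no match.
- a row (uid=8): no match.
- a row (uid=4): no match.
- a row (uid=2): matches 1 b row(s) → 1 output row(s).
- 5 row(s) from b found no a partner → padded with NULL.
After projecting and ordering:
a.uid | b.ip_last | b.attempts | b.uid
2 | 40 | 6 | 2
NULL | 20 | 6 | NULL
NULL | 41 | 1 | 3
NULL | 41 | 4 | 3
NULL | 50 | 7 | 3
NULL | NULL | 8 | 3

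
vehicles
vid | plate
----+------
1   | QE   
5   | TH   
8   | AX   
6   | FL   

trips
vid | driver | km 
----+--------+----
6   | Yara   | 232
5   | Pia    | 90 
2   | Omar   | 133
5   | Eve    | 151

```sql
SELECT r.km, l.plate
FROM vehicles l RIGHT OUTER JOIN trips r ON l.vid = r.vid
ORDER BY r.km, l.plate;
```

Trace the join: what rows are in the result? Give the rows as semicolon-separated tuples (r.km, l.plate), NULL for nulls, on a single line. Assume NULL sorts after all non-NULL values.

(90, TH); (133, NULL); (151, TH); (232, FL)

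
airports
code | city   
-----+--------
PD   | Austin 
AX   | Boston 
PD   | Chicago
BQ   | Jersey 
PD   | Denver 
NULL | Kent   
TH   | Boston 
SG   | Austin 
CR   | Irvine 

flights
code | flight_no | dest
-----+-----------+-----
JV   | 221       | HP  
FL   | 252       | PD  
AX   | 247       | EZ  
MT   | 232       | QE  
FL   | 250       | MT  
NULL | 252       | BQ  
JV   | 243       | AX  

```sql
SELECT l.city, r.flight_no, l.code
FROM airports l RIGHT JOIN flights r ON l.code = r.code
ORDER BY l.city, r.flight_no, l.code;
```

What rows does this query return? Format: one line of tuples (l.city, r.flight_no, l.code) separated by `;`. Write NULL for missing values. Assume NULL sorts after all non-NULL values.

(Boston, 247, AX); (NULL, 221, NULL); (NULL, 232, NULL); (NULL, 243, NULL); (NULL, 250, NULL); (NULL, 252, NULL); (NULL, 252, NULL)

RIGHT JOIN keeps every row from `flights`; unmatched rows get NULL for `airports`'s columns.
Matching on l.code = r.code. A NULL in a compared column never satisfies the condition.
Matched pairs: 1; unmatched r rows kept: 6.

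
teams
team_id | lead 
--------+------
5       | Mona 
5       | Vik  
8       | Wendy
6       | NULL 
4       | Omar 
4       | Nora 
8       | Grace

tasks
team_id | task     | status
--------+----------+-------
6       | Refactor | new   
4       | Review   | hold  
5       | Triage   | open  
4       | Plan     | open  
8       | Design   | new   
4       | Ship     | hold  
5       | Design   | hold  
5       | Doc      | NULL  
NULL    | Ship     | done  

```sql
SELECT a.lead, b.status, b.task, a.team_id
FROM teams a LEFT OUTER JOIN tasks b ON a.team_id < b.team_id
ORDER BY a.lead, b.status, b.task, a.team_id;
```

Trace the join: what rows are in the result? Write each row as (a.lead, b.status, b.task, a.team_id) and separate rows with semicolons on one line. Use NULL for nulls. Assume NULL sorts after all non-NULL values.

LEFT JOIN keeps every row from `teams`; unmatched rows get NULL for `tasks`'s columns.
Matching on a.team_id < b.team_id. A NULL in a compared column never satisfies the condition.
- a[0] team_id=5 → 2 match(es) in b → 2 row(s).
- a[1] team_id=5 → 2 match(es) in b → 2 row(s).
- a[2] team_id=8 → no match; kept with NULLs on the b side.
- a[3] team_id=6 → 1 match(es) in b → 1 row(s).
- a[4] team_id=4 → 5 match(es) in b → 5 row(s).
- a[5] team_id=4 → 5 match(es) in b → 5 row(s).
- a[6] team_id=8 → no match; kept with NULLs on the b side.

(Grace, NULL, NULL, 8); (Mona, new, Design, 5); (Mona, new, Refactor, 5); (Nora, hold, Design, 4); (Nora, new, Design, 4); (Nora, new, Refactor, 4); (Nora, open, Triage, 4); (Nora, NULL, Doc, 4); (Omar, hold, Design, 4); (Omar, new, Design, 4); (Omar, new, Refactor, 4); (Omar, open, Triage, 4); (Omar, NULL, Doc, 4); (Vik, new, Design, 5); (Vik, new, Refactor, 5); (Wendy, NULL, NULL, 8); (NULL, new, Design, 6)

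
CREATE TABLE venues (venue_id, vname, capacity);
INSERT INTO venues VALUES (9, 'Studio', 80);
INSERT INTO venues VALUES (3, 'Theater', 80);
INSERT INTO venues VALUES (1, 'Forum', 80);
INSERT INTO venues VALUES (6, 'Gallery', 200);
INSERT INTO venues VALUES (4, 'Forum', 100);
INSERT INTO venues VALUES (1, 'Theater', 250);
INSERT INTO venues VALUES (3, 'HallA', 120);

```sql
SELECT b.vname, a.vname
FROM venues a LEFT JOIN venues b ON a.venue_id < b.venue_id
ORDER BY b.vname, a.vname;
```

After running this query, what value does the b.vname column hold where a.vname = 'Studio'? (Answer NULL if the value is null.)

LEFT JOIN keeps every row from `venues a`; unmatched rows get NULL for `venues b`'s columns.
Matching on a.venue_id < b.venue_id.
- venue_id=9: no b row matches, row kept with b columns NULL.
- venue_id=3: 3 matching b row(s), so 3 row(s) emitted.
- venue_id=1: 5 matching b row(s), so 5 row(s) emitted.
- venue_id=6: 1 matching b row(s), so 1 row(s) emitted.
- venue_id=4: 2 matching b row(s), so 2 row(s) emitted.
- venue_id=1: 5 matching b row(s), so 5 row(s) emitted.
- venue_id=3: 3 matching b row(s), so 3 row(s) emitted.

NULL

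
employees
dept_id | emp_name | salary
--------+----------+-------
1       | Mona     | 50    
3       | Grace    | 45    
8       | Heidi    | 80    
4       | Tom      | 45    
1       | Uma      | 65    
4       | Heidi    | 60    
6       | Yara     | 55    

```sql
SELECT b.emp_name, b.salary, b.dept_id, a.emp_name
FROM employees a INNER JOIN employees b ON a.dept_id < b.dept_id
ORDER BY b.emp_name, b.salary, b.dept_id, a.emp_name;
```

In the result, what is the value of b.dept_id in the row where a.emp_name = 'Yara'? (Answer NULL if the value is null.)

INNER JOIN keeps only pairs where the ON condition holds.
Matching on a.dept_id < b.dept_id.
- a[0] dept_id=1 → 5 match(es) in b → 5 row(s).
- a[1] dept_id=3 → 4 match(es) in b → 4 row(s).
- a[2] dept_id=8 → no match; dropped.
- a[3] dept_id=4 → 2 match(es) in b → 2 row(s).
- a[4] dept_id=1 → 5 match(es) in b → 5 row(s).
- a[5] dept_id=4 → 2 match(es) in b → 2 row(s).
- a[6] dept_id=6 → 1 match(es) in b → 1 row(s).

8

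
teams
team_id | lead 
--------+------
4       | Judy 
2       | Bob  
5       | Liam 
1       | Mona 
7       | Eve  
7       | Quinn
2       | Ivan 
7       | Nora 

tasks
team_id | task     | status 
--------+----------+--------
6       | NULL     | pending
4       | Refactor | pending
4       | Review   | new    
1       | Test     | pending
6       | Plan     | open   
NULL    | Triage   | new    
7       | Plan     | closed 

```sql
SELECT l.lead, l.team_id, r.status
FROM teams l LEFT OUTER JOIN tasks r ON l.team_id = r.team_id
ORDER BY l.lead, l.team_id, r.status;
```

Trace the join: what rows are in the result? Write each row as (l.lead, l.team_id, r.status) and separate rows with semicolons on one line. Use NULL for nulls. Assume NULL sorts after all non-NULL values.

LEFT JOIN keeps every row from `teams`; unmatched rows get NULL for `tasks`'s columns.
Matching on l.team_id = r.team_id. A NULL in a compared column never satisfies the condition.
- l[0] team_id=4 → 2 match(es) in r → 2 row(s).
- l[1] team_id=2 → no match; kept with NULLs on the r side.
- l[2] team_id=5 → no match; kept with NULLs on the r side.
- l[3] team_id=1 → 1 match(es) in r → 1 row(s).
- l[4] team_id=7 → 1 match(es) in r → 1 row(s).
- l[5] team_id=7 → 1 match(es) in r → 1 row(s).
- l[6] team_id=2 → no match; kept with NULLs on the r side.
- l[7] team_id=7 → 1 match(es) in r → 1 row(s).
After projecting and ordering:
l.lead | l.team_id | r.status
Bob | 2 | NULL
Eve | 7 | closed
Ivan | 2 | NULL
Judy | 4 | new
Judy | 4 | pending
Liam | 5 | NULL
Mona | 1 | pending
Nora | 7 | closed
Quinn | 7 | closed

(Bob, 2, NULL); (Eve, 7, closed); (Ivan, 2, NULL); (Judy, 4, new); (Judy, 4, pending); (Liam, 5, NULL); (Mona, 1, pending); (Nora, 7, closed); (Quinn, 7, closed)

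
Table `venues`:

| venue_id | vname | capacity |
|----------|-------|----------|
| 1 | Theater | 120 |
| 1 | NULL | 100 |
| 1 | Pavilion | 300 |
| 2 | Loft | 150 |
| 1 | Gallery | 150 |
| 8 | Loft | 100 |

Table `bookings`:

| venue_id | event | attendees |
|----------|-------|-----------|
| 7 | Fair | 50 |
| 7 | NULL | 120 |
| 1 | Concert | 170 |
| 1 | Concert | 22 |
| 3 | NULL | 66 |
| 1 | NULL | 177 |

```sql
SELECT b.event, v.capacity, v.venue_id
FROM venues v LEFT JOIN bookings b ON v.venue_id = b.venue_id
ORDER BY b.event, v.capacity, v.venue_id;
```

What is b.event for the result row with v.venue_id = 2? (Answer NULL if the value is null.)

NULL

LEFT JOIN keeps every row from `venues`; unmatched rows get NULL for `bookings`'s columns.
Matching on v.venue_id = b.venue_id.
- v (venue_id=1) pairs with 3 row(s) of b.
- v (venue_id=1) pairs with 3 row(s) of b.
- v (venue_id=1) pairs with 3 row(s) of b.
- v (venue_id=2) has no partner → padded with NULL.
- v (venue_id=1) pairs with 3 row(s) of b.
- v (venue_id=8) has no partner → padded with NULL.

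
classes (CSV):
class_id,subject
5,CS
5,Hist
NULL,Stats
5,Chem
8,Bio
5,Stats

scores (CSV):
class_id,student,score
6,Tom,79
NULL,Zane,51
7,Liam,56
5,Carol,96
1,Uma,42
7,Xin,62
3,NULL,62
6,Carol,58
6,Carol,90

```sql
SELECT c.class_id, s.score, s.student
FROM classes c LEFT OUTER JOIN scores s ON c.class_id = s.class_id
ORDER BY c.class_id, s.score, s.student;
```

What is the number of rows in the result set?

LEFT JOIN keeps every row from `classes`; unmatched rows get NULL for `scores`'s columns.
Matching on c.class_id = s.class_id. A NULL in a compared column never satisfies the condition.
- c row (class_id=5): matches 1 s row(s) → 1 output row(s).
- c row (class_id=5): matches 1 s row(s) → 1 output row(s).
- c row (class_id=NULL): no match → kept, s columns NULL.
- c row (class_id=5): matches 1 s row(s) → 1 output row(s).
- c row (class_id=8): no match → kept, s columns NULL.
- c row (class_id=5): matches 1 s row(s) → 1 output row(s).
Total: 4 matched + 2 padded = 6 rows.

6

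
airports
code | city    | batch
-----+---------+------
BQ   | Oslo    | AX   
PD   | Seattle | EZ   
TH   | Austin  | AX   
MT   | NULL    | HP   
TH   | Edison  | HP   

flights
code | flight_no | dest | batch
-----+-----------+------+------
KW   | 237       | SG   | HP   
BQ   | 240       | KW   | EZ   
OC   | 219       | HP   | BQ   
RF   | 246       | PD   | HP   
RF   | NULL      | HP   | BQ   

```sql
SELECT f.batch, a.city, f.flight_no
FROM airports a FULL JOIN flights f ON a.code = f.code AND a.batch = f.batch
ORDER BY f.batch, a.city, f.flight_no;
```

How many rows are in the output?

FULL OUTER JOIN keeps every row from both sides; unmatched rows get NULL for the other side's columns.
Matching on a.code = f.code AND a.batch = f.batch.
- a[0] code=BQ, batch=AX → no match; kept with NULLs on the f side.
- a[1] code=PD, batch=EZ → no match; kept with NULLs on the f side.
- a[2] code=TH, batch=AX → no match; kept with NULLs on the f side.
- a[3] code=MT, batch=HP → no match; kept with NULLs on the f side.
- a[4] code=TH, batch=HP → no match; kept with NULLs on the f side.
- 5 f row(s) had no a match → kept, a columns NULL.
Total: 0 matched + 10 padded = 10 rows.

10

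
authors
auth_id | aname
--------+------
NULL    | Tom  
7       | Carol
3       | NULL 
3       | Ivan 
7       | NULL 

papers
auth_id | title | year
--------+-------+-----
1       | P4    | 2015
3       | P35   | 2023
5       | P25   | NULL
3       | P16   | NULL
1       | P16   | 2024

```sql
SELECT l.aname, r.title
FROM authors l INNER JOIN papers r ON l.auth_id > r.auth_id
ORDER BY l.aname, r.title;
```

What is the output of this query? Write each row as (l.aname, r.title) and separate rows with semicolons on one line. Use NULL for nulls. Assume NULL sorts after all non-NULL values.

(Carol, P16); (Carol, P16); (Carol, P25); (Carol, P35); (Carol, P4); (Ivan, P16); (Ivan, P4); (NULL, P16); (NULL, P16); (NULL, P16); (NULL, P25); (NULL, P35); (NULL, P4); (NULL, P4)

INNER JOIN keeps only pairs where the ON condition holds.
Matching on l.auth_id > r.auth_id. A NULL in a compared column never satisfies the condition.
- auth_id=NULL: no matching r row, dropped.
- auth_id=7: 5 matching r row(s), so 5 row(s) emitted.
- auth_id=3: 2 matching r row(s), so 2 row(s) emitted.
- auth_id=3: 2 matching r row(s), so 2 row(s) emitted.
- auth_id=7: 5 matching r row(s), so 5 row(s) emitted.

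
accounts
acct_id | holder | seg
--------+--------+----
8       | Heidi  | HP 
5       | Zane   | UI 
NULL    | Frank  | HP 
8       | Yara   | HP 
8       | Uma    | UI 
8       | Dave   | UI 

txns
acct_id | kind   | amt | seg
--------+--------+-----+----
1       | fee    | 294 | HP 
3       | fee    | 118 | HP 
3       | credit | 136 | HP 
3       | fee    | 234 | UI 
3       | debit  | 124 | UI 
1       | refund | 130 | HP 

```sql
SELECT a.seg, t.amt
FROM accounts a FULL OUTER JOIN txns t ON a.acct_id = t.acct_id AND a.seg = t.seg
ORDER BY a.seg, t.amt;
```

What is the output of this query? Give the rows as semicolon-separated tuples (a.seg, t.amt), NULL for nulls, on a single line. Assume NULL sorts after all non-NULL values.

FULL OUTER JOIN keeps every row from both sides; unmatched rows get NULL for the other side's columns.
Matching on a.acct_id = t.acct_id AND a.seg = t.seg. A NULL in a compared column never satisfies the condition.
Matched pairs: 0; unmatched a rows kept: 6; unmatched t rows kept: 6.

(HP, NULL); (HP, NULL); (HP, NULL); (UI, NULL); (UI, NULL); (UI, NULL); (NULL, 118); (NULL, 124); (NULL, 130); (NULL, 136); (NULL, 234); (NULL, 294)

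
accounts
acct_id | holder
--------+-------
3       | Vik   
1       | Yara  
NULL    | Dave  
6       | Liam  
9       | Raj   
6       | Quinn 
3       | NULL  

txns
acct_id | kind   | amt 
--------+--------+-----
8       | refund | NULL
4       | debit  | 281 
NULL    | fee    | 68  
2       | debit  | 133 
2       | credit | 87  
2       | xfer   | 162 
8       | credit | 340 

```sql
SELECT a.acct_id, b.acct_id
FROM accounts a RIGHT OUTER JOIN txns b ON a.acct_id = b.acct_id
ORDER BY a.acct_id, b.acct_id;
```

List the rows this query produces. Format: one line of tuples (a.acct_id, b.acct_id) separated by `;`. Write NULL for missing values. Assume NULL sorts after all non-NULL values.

(NULL, 2); (NULL, 2); (NULL, 2); (NULL, 4); (NULL, 8); (NULL, 8); (NULL, NULL)

RIGHT JOIN keeps every row from `txns`; unmatched rows get NULL for `accounts`'s columns.
Matching on a.acct_id = b.acct_id. A NULL in a compared column never satisfies the condition.
- a (acct_id=3) has no partner in b.
- a (acct_id=1) has no partner in b.
- a (acct_id=NULL) has no partner in b.
- a (acct_id=6) has no partner in b.
- a (acct_id=9) has no partner in b.
- a (acct_id=6) has no partner in b.
- a (acct_id=3) has no partner in b.
- 7 row(s) from b found no a partner → padded with NULL.
After projecting and ordering:
a.acct_id | b.acct_id
NULL | 2
NULL | 2
NULL | 2
NULL | 4
NULL | 8
NULL | 8
NULL | NULL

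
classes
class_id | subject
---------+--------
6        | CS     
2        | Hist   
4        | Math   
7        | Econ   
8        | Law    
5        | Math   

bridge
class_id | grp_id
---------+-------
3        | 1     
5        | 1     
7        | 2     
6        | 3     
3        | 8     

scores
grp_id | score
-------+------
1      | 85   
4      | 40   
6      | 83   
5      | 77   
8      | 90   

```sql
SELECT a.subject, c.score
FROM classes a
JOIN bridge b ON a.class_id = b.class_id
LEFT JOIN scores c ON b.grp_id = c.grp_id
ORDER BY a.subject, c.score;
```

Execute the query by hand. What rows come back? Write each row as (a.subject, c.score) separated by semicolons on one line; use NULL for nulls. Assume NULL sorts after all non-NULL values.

Evaluate left to right. First `classes a INNER JOIN bridge b` on class_id: 3 row(s).
Then LEFT JOIN `scores c` on grp_id: each of those 3 rows is kept; rows whose b.grp_id has no match in c get NULL for c's columns.

(CS, NULL); (Econ, NULL); (Math, 85)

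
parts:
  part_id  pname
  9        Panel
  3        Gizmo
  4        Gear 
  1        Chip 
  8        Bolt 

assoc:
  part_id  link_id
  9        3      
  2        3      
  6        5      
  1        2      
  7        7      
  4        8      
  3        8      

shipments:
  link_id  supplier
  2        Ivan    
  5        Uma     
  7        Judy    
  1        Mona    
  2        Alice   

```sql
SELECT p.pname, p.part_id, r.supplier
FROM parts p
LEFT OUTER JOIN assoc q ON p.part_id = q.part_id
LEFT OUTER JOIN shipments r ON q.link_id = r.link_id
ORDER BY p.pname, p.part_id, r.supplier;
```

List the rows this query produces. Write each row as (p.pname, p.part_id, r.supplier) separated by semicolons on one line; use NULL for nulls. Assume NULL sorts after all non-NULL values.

(Bolt, 8, NULL); (Chip, 1, Alice); (Chip, 1, Ivan); (Gear, 4, NULL); (Gizmo, 3, NULL); (Panel, 9, NULL)

Joins associate left-to-right: parts LEFT JOIN assoc on part_id gives 5 intermediate row(s).
Then LEFT JOIN `shipments r` on link_id: each of those 5 rows is kept; rows whose q.link_id has no match in r get NULL for r's columns.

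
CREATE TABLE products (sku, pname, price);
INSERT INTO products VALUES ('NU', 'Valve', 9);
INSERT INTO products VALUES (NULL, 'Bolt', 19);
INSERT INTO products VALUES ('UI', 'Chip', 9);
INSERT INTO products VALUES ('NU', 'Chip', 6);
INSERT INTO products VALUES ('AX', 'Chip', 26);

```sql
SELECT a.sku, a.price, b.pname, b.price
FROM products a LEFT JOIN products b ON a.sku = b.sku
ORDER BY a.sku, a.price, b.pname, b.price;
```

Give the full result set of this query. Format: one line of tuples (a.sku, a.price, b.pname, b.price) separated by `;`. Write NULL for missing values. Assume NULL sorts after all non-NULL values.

(AX, 26, Chip, 26); (NU, 6, Chip, 6); (NU, 6, Valve, 9); (NU, 9, Chip, 6); (NU, 9, Valve, 9); (UI, 9, Chip, 9); (NULL, 19, NULL, NULL)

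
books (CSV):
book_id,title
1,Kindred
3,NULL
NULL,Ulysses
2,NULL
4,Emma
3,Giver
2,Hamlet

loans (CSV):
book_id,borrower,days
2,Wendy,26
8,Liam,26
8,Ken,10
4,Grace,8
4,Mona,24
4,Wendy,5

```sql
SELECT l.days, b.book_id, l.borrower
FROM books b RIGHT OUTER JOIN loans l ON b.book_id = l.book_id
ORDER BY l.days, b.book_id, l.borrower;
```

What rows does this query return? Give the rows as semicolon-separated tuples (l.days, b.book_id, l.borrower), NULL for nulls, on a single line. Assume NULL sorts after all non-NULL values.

RIGHT JOIN keeps every row from `loans`; unmatched rows get NULL for `books`'s columns.
Matching on b.book_id = l.book_id. A NULL in a compared column never satisfies the condition.
Matched pairs: 5; unmatched l rows kept: 2.

(5, 4, Wendy); (8, 4, Grace); (10, NULL, Ken); (24, 4, Mona); (26, 2, Wendy); (26, 2, Wendy); (26, NULL, Liam)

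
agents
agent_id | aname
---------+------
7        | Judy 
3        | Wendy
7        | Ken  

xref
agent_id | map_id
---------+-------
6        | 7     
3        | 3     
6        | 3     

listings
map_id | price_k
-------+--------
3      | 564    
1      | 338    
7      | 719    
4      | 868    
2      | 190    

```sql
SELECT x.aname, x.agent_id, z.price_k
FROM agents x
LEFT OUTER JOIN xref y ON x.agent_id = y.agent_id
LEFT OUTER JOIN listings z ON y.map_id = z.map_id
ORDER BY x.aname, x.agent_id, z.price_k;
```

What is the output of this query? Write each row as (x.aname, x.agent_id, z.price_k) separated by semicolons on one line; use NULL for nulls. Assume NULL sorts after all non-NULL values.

(Judy, 7, NULL); (Ken, 7, NULL); (Wendy, 3, 564)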